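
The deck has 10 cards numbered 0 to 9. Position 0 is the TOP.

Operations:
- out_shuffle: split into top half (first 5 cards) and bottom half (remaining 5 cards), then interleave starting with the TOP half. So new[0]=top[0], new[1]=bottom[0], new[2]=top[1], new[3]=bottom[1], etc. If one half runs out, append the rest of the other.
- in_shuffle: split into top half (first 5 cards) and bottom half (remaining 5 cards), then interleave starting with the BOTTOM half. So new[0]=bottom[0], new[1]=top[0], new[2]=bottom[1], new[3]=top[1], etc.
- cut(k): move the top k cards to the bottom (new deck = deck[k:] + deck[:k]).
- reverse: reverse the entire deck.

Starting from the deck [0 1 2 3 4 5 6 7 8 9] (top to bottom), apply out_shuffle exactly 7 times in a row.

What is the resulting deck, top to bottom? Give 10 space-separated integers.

After op 1 (out_shuffle): [0 5 1 6 2 7 3 8 4 9]
After op 2 (out_shuffle): [0 7 5 3 1 8 6 4 2 9]
After op 3 (out_shuffle): [0 8 7 6 5 4 3 2 1 9]
After op 4 (out_shuffle): [0 4 8 3 7 2 6 1 5 9]
After op 5 (out_shuffle): [0 2 4 6 8 1 3 5 7 9]
After op 6 (out_shuffle): [0 1 2 3 4 5 6 7 8 9]
After op 7 (out_shuffle): [0 5 1 6 2 7 3 8 4 9]

Answer: 0 5 1 6 2 7 3 8 4 9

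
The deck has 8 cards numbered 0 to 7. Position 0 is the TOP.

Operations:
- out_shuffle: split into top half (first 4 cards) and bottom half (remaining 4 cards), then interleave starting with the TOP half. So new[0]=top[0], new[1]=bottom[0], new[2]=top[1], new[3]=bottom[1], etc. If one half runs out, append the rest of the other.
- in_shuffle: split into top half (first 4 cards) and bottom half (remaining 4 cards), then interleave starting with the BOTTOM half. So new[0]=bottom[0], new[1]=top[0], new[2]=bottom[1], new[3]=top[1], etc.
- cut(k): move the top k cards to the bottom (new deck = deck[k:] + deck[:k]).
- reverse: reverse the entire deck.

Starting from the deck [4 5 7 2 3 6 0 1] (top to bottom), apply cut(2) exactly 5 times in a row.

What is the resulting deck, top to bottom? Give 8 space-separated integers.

Answer: 7 2 3 6 0 1 4 5

Derivation:
After op 1 (cut(2)): [7 2 3 6 0 1 4 5]
After op 2 (cut(2)): [3 6 0 1 4 5 7 2]
After op 3 (cut(2)): [0 1 4 5 7 2 3 6]
After op 4 (cut(2)): [4 5 7 2 3 6 0 1]
After op 5 (cut(2)): [7 2 3 6 0 1 4 5]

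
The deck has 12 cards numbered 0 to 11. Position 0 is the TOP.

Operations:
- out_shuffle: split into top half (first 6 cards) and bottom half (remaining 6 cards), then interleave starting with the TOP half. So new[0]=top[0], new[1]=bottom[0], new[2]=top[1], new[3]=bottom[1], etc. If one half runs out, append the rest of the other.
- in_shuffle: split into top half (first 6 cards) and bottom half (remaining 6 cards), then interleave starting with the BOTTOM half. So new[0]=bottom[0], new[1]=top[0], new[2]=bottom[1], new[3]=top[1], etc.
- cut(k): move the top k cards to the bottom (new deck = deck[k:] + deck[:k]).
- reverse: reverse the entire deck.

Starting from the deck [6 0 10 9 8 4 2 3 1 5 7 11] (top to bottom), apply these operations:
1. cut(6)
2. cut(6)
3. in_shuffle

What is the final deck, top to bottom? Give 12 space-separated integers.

Answer: 2 6 3 0 1 10 5 9 7 8 11 4

Derivation:
After op 1 (cut(6)): [2 3 1 5 7 11 6 0 10 9 8 4]
After op 2 (cut(6)): [6 0 10 9 8 4 2 3 1 5 7 11]
After op 3 (in_shuffle): [2 6 3 0 1 10 5 9 7 8 11 4]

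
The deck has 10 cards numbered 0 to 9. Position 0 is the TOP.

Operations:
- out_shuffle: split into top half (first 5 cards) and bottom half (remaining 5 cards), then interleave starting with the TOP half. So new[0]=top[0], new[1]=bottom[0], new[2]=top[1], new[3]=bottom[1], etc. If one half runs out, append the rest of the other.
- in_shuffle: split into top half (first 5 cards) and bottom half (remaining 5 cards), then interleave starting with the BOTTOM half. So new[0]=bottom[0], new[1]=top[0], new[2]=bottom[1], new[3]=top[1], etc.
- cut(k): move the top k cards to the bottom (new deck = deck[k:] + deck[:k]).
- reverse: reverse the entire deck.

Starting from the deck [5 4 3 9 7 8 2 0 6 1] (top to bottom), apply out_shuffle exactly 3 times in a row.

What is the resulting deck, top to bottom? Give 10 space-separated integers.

After op 1 (out_shuffle): [5 8 4 2 3 0 9 6 7 1]
After op 2 (out_shuffle): [5 0 8 9 4 6 2 7 3 1]
After op 3 (out_shuffle): [5 6 0 2 8 7 9 3 4 1]

Answer: 5 6 0 2 8 7 9 3 4 1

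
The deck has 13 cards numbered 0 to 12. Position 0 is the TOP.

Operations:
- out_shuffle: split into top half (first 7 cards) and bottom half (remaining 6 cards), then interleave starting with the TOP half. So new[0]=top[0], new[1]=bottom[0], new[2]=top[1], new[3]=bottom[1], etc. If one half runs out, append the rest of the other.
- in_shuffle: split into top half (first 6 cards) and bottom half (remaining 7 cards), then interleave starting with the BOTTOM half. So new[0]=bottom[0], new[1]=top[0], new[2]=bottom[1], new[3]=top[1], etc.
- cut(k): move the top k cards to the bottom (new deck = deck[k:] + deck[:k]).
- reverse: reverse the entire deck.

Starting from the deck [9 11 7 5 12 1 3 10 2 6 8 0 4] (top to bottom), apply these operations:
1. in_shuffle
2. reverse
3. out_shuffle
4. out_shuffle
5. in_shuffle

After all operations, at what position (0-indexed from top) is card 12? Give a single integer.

After op 1 (in_shuffle): [3 9 10 11 2 7 6 5 8 12 0 1 4]
After op 2 (reverse): [4 1 0 12 8 5 6 7 2 11 10 9 3]
After op 3 (out_shuffle): [4 7 1 2 0 11 12 10 8 9 5 3 6]
After op 4 (out_shuffle): [4 10 7 8 1 9 2 5 0 3 11 6 12]
After op 5 (in_shuffle): [2 4 5 10 0 7 3 8 11 1 6 9 12]
Card 12 is at position 12.

Answer: 12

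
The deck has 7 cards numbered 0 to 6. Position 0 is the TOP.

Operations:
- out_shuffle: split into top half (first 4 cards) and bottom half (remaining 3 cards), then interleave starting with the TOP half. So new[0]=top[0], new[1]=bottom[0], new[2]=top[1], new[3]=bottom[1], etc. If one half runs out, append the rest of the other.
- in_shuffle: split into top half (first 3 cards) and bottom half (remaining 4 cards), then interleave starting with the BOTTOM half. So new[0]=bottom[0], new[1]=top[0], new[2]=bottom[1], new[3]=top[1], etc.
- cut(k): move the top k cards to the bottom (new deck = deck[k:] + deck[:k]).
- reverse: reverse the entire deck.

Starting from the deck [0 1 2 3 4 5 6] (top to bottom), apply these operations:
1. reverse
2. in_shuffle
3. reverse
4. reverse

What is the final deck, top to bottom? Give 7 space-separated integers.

After op 1 (reverse): [6 5 4 3 2 1 0]
After op 2 (in_shuffle): [3 6 2 5 1 4 0]
After op 3 (reverse): [0 4 1 5 2 6 3]
After op 4 (reverse): [3 6 2 5 1 4 0]

Answer: 3 6 2 5 1 4 0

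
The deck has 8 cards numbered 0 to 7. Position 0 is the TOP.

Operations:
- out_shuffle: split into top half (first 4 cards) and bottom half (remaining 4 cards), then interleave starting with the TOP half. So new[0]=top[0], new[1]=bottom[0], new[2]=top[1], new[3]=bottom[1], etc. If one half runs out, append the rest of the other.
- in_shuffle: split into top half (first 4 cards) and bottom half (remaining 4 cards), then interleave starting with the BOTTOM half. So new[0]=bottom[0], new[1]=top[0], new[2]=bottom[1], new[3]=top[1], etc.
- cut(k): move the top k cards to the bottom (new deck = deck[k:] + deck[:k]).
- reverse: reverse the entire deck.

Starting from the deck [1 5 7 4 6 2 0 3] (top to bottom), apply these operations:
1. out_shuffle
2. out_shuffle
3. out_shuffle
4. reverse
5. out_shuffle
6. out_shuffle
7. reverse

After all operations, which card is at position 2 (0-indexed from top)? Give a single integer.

Answer: 6

Derivation:
After op 1 (out_shuffle): [1 6 5 2 7 0 4 3]
After op 2 (out_shuffle): [1 7 6 0 5 4 2 3]
After op 3 (out_shuffle): [1 5 7 4 6 2 0 3]
After op 4 (reverse): [3 0 2 6 4 7 5 1]
After op 5 (out_shuffle): [3 4 0 7 2 5 6 1]
After op 6 (out_shuffle): [3 2 4 5 0 6 7 1]
After op 7 (reverse): [1 7 6 0 5 4 2 3]
Position 2: card 6.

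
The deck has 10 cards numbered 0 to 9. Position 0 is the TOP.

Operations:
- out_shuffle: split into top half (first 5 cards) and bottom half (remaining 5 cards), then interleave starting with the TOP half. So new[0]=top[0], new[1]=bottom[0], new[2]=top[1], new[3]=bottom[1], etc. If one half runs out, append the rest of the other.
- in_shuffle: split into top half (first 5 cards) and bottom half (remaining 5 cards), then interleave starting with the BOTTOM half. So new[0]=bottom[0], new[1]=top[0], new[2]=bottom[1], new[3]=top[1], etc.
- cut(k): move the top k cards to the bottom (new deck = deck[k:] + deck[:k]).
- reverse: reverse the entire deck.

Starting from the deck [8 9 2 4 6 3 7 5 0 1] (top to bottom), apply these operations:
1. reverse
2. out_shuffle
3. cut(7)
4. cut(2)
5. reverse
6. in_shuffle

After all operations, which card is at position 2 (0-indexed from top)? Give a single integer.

After op 1 (reverse): [1 0 5 7 3 6 4 2 9 8]
After op 2 (out_shuffle): [1 6 0 4 5 2 7 9 3 8]
After op 3 (cut(7)): [9 3 8 1 6 0 4 5 2 7]
After op 4 (cut(2)): [8 1 6 0 4 5 2 7 9 3]
After op 5 (reverse): [3 9 7 2 5 4 0 6 1 8]
After op 6 (in_shuffle): [4 3 0 9 6 7 1 2 8 5]
Position 2: card 0.

Answer: 0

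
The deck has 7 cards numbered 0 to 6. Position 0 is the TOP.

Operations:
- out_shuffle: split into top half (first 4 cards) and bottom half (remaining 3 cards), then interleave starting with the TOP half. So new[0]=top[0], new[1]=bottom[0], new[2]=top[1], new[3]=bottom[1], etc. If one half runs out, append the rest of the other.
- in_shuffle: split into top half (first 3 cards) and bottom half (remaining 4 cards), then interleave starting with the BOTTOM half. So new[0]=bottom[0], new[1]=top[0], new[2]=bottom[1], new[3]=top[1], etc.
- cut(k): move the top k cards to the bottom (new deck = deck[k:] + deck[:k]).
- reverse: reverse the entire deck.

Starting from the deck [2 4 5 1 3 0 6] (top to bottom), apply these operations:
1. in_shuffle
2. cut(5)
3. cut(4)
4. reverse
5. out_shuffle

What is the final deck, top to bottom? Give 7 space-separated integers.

After op 1 (in_shuffle): [1 2 3 4 0 5 6]
After op 2 (cut(5)): [5 6 1 2 3 4 0]
After op 3 (cut(4)): [3 4 0 5 6 1 2]
After op 4 (reverse): [2 1 6 5 0 4 3]
After op 5 (out_shuffle): [2 0 1 4 6 3 5]

Answer: 2 0 1 4 6 3 5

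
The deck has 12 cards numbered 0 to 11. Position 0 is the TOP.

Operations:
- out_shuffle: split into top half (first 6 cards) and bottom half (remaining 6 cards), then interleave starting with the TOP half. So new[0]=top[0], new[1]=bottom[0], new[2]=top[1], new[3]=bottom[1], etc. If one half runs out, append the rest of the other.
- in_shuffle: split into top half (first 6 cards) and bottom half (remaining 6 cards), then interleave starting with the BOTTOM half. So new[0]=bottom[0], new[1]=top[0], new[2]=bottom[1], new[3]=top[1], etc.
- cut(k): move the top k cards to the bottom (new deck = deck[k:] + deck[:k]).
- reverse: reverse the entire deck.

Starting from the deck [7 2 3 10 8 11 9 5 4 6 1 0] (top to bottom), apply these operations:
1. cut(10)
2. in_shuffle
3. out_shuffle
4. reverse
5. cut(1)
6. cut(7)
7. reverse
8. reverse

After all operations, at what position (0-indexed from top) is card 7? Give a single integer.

Answer: 5

Derivation:
After op 1 (cut(10)): [1 0 7 2 3 10 8 11 9 5 4 6]
After op 2 (in_shuffle): [8 1 11 0 9 7 5 2 4 3 6 10]
After op 3 (out_shuffle): [8 5 1 2 11 4 0 3 9 6 7 10]
After op 4 (reverse): [10 7 6 9 3 0 4 11 2 1 5 8]
After op 5 (cut(1)): [7 6 9 3 0 4 11 2 1 5 8 10]
After op 6 (cut(7)): [2 1 5 8 10 7 6 9 3 0 4 11]
After op 7 (reverse): [11 4 0 3 9 6 7 10 8 5 1 2]
After op 8 (reverse): [2 1 5 8 10 7 6 9 3 0 4 11]
Card 7 is at position 5.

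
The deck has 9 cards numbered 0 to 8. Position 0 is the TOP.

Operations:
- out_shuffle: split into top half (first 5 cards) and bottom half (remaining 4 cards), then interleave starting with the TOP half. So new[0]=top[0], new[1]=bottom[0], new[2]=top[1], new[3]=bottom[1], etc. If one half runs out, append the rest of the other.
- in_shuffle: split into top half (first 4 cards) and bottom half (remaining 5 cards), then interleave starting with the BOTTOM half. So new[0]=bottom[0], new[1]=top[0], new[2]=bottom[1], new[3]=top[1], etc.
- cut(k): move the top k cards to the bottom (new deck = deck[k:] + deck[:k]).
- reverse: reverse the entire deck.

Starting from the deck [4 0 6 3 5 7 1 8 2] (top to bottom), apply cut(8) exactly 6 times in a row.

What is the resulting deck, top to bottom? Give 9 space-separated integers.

Answer: 3 5 7 1 8 2 4 0 6

Derivation:
After op 1 (cut(8)): [2 4 0 6 3 5 7 1 8]
After op 2 (cut(8)): [8 2 4 0 6 3 5 7 1]
After op 3 (cut(8)): [1 8 2 4 0 6 3 5 7]
After op 4 (cut(8)): [7 1 8 2 4 0 6 3 5]
After op 5 (cut(8)): [5 7 1 8 2 4 0 6 3]
After op 6 (cut(8)): [3 5 7 1 8 2 4 0 6]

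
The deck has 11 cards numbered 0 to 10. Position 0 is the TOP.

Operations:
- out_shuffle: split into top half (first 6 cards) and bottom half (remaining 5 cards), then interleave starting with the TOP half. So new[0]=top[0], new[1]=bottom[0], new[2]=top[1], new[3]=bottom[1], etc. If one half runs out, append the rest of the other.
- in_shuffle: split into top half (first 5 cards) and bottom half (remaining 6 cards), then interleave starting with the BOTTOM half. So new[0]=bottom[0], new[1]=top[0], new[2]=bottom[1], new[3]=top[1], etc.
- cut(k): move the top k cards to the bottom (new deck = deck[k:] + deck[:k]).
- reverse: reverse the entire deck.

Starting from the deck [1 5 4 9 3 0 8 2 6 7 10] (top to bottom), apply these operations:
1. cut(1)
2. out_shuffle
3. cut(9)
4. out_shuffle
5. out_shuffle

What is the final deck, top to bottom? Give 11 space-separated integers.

After op 1 (cut(1)): [5 4 9 3 0 8 2 6 7 10 1]
After op 2 (out_shuffle): [5 2 4 6 9 7 3 10 0 1 8]
After op 3 (cut(9)): [1 8 5 2 4 6 9 7 3 10 0]
After op 4 (out_shuffle): [1 9 8 7 5 3 2 10 4 0 6]
After op 5 (out_shuffle): [1 2 9 10 8 4 7 0 5 6 3]

Answer: 1 2 9 10 8 4 7 0 5 6 3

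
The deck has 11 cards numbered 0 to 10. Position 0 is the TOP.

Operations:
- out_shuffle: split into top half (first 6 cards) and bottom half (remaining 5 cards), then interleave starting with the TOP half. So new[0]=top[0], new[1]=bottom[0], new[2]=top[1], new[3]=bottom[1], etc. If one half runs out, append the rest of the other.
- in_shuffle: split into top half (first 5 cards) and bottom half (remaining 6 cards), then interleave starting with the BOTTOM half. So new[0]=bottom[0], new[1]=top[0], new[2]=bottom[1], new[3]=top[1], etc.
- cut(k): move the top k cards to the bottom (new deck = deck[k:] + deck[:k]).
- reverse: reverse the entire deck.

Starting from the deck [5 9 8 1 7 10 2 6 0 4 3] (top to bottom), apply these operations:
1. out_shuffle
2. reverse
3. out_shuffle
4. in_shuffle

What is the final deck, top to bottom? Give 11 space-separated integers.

Answer: 9 10 4 8 2 3 1 6 5 7 0

Derivation:
After op 1 (out_shuffle): [5 2 9 6 8 0 1 4 7 3 10]
After op 2 (reverse): [10 3 7 4 1 0 8 6 9 2 5]
After op 3 (out_shuffle): [10 8 3 6 7 9 4 2 1 5 0]
After op 4 (in_shuffle): [9 10 4 8 2 3 1 6 5 7 0]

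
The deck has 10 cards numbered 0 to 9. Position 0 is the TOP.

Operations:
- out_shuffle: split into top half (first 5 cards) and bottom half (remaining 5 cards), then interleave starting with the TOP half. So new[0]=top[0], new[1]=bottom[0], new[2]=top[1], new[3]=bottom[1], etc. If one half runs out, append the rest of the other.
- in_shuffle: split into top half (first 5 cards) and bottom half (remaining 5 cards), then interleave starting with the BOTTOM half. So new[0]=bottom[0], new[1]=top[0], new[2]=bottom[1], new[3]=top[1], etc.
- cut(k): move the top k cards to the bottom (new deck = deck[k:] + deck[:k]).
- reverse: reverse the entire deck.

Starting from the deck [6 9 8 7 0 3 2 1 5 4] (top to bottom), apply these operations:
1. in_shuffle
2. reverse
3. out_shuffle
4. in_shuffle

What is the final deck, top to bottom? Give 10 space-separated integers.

Answer: 2 0 5 1 6 4 8 9 3 7

Derivation:
After op 1 (in_shuffle): [3 6 2 9 1 8 5 7 4 0]
After op 2 (reverse): [0 4 7 5 8 1 9 2 6 3]
After op 3 (out_shuffle): [0 1 4 9 7 2 5 6 8 3]
After op 4 (in_shuffle): [2 0 5 1 6 4 8 9 3 7]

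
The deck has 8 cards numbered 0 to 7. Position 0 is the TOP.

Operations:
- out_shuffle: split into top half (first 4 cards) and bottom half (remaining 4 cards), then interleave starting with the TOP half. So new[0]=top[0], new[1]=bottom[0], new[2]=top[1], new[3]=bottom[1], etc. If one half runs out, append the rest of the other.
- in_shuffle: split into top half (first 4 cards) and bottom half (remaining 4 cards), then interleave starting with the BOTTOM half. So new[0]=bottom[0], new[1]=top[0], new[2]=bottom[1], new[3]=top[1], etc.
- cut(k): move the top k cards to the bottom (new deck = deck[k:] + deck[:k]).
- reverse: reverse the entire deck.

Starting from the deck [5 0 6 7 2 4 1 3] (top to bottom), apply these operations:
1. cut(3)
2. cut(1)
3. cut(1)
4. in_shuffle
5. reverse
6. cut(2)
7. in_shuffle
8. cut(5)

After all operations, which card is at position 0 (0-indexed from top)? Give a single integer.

Answer: 1

Derivation:
After op 1 (cut(3)): [7 2 4 1 3 5 0 6]
After op 2 (cut(1)): [2 4 1 3 5 0 6 7]
After op 3 (cut(1)): [4 1 3 5 0 6 7 2]
After op 4 (in_shuffle): [0 4 6 1 7 3 2 5]
After op 5 (reverse): [5 2 3 7 1 6 4 0]
After op 6 (cut(2)): [3 7 1 6 4 0 5 2]
After op 7 (in_shuffle): [4 3 0 7 5 1 2 6]
After op 8 (cut(5)): [1 2 6 4 3 0 7 5]
Position 0: card 1.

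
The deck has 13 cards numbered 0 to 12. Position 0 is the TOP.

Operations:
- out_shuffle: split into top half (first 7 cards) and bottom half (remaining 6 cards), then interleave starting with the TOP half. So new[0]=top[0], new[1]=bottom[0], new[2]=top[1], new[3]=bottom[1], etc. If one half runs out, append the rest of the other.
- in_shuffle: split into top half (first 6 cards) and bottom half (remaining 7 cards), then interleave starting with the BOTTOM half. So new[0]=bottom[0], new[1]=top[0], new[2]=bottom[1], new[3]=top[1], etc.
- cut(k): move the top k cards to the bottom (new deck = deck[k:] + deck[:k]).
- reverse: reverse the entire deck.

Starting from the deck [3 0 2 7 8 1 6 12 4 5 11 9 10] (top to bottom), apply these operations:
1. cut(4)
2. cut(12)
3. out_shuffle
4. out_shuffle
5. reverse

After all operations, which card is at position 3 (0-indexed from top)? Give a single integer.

After op 1 (cut(4)): [8 1 6 12 4 5 11 9 10 3 0 2 7]
After op 2 (cut(12)): [7 8 1 6 12 4 5 11 9 10 3 0 2]
After op 3 (out_shuffle): [7 11 8 9 1 10 6 3 12 0 4 2 5]
After op 4 (out_shuffle): [7 3 11 12 8 0 9 4 1 2 10 5 6]
After op 5 (reverse): [6 5 10 2 1 4 9 0 8 12 11 3 7]
Position 3: card 2.

Answer: 2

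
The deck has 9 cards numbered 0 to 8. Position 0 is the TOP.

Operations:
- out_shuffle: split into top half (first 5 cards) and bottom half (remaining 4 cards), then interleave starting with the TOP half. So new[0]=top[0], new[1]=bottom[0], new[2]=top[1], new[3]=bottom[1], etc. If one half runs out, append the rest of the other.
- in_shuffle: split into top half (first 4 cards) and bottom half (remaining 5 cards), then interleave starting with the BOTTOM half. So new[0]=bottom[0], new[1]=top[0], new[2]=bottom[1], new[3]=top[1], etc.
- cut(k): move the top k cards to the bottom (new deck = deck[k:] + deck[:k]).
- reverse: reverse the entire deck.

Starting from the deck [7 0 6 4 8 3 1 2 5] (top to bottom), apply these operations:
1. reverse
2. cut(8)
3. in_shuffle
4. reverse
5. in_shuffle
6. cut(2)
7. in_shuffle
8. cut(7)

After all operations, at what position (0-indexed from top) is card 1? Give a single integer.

After op 1 (reverse): [5 2 1 3 8 4 6 0 7]
After op 2 (cut(8)): [7 5 2 1 3 8 4 6 0]
After op 3 (in_shuffle): [3 7 8 5 4 2 6 1 0]
After op 4 (reverse): [0 1 6 2 4 5 8 7 3]
After op 5 (in_shuffle): [4 0 5 1 8 6 7 2 3]
After op 6 (cut(2)): [5 1 8 6 7 2 3 4 0]
After op 7 (in_shuffle): [7 5 2 1 3 8 4 6 0]
After op 8 (cut(7)): [6 0 7 5 2 1 3 8 4]
Card 1 is at position 5.

Answer: 5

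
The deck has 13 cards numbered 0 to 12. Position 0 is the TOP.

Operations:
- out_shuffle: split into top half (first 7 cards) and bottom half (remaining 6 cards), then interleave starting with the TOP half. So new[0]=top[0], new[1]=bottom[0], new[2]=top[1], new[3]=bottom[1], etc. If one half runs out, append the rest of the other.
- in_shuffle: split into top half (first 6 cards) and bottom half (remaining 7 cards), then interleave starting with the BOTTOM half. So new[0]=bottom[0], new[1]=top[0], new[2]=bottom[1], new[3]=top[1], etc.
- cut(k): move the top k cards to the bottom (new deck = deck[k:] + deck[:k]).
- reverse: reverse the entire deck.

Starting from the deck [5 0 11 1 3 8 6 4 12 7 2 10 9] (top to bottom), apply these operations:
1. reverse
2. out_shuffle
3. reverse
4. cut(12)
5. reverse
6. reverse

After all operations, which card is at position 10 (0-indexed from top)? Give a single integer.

Answer: 3

Derivation:
After op 1 (reverse): [9 10 2 7 12 4 6 8 3 1 11 0 5]
After op 2 (out_shuffle): [9 8 10 3 2 1 7 11 12 0 4 5 6]
After op 3 (reverse): [6 5 4 0 12 11 7 1 2 3 10 8 9]
After op 4 (cut(12)): [9 6 5 4 0 12 11 7 1 2 3 10 8]
After op 5 (reverse): [8 10 3 2 1 7 11 12 0 4 5 6 9]
After op 6 (reverse): [9 6 5 4 0 12 11 7 1 2 3 10 8]
Position 10: card 3.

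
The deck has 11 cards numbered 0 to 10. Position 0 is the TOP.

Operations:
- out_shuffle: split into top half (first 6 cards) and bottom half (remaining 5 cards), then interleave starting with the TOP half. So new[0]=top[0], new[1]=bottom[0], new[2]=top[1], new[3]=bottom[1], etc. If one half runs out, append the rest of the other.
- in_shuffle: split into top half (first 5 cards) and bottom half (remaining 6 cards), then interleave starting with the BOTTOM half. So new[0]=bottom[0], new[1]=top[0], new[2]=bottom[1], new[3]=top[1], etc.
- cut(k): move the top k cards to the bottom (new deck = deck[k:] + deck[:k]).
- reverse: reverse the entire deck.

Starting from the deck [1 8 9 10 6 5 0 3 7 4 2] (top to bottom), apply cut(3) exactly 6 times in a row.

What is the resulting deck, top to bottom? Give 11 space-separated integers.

After op 1 (cut(3)): [10 6 5 0 3 7 4 2 1 8 9]
After op 2 (cut(3)): [0 3 7 4 2 1 8 9 10 6 5]
After op 3 (cut(3)): [4 2 1 8 9 10 6 5 0 3 7]
After op 4 (cut(3)): [8 9 10 6 5 0 3 7 4 2 1]
After op 5 (cut(3)): [6 5 0 3 7 4 2 1 8 9 10]
After op 6 (cut(3)): [3 7 4 2 1 8 9 10 6 5 0]

Answer: 3 7 4 2 1 8 9 10 6 5 0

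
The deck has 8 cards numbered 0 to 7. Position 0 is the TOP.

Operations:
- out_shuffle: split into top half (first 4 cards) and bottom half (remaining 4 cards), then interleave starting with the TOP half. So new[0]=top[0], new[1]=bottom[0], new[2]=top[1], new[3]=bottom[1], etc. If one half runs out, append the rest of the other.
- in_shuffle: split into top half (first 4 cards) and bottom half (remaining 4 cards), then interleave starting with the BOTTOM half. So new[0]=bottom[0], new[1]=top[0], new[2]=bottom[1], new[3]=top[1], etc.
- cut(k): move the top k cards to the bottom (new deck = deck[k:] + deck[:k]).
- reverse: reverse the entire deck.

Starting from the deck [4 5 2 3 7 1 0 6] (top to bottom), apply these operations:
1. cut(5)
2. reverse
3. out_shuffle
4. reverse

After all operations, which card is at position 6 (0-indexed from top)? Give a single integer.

After op 1 (cut(5)): [1 0 6 4 5 2 3 7]
After op 2 (reverse): [7 3 2 5 4 6 0 1]
After op 3 (out_shuffle): [7 4 3 6 2 0 5 1]
After op 4 (reverse): [1 5 0 2 6 3 4 7]
Position 6: card 4.

Answer: 4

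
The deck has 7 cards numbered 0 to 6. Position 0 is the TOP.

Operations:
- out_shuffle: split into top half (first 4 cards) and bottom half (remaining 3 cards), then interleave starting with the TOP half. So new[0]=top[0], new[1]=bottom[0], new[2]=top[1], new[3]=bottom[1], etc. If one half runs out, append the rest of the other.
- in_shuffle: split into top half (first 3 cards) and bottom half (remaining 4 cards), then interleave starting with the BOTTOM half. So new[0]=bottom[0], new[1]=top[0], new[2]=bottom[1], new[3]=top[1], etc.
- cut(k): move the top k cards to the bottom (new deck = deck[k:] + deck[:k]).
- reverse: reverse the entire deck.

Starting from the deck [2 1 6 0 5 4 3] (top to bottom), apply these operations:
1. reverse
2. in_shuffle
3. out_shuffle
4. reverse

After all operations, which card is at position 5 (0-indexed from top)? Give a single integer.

Answer: 1

Derivation:
After op 1 (reverse): [3 4 5 0 6 1 2]
After op 2 (in_shuffle): [0 3 6 4 1 5 2]
After op 3 (out_shuffle): [0 1 3 5 6 2 4]
After op 4 (reverse): [4 2 6 5 3 1 0]
Position 5: card 1.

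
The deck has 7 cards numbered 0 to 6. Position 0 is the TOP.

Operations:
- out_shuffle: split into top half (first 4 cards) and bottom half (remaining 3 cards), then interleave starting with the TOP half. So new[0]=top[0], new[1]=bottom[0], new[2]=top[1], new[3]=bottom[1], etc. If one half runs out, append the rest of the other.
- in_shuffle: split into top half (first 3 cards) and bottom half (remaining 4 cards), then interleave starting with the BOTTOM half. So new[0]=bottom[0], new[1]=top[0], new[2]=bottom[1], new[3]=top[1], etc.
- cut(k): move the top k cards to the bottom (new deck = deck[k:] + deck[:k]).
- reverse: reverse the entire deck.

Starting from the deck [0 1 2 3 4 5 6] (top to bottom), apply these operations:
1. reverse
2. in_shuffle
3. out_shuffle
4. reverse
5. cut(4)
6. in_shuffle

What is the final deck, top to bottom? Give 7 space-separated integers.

After op 1 (reverse): [6 5 4 3 2 1 0]
After op 2 (in_shuffle): [3 6 2 5 1 4 0]
After op 3 (out_shuffle): [3 1 6 4 2 0 5]
After op 4 (reverse): [5 0 2 4 6 1 3]
After op 5 (cut(4)): [6 1 3 5 0 2 4]
After op 6 (in_shuffle): [5 6 0 1 2 3 4]

Answer: 5 6 0 1 2 3 4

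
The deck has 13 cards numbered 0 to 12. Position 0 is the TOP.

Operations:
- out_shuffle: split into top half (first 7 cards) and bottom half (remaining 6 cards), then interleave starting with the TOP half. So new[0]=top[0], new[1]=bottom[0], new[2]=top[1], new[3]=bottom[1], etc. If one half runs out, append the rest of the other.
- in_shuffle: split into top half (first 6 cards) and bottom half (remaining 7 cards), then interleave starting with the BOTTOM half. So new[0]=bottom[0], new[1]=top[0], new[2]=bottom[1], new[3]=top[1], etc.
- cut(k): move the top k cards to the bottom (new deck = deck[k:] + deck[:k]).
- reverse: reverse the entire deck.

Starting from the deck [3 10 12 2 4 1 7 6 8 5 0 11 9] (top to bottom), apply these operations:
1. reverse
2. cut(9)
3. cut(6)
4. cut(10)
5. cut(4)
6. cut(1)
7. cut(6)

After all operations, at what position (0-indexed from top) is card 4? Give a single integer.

Answer: 11

Derivation:
After op 1 (reverse): [9 11 0 5 8 6 7 1 4 2 12 10 3]
After op 2 (cut(9)): [2 12 10 3 9 11 0 5 8 6 7 1 4]
After op 3 (cut(6)): [0 5 8 6 7 1 4 2 12 10 3 9 11]
After op 4 (cut(10)): [3 9 11 0 5 8 6 7 1 4 2 12 10]
After op 5 (cut(4)): [5 8 6 7 1 4 2 12 10 3 9 11 0]
After op 6 (cut(1)): [8 6 7 1 4 2 12 10 3 9 11 0 5]
After op 7 (cut(6)): [12 10 3 9 11 0 5 8 6 7 1 4 2]
Card 4 is at position 11.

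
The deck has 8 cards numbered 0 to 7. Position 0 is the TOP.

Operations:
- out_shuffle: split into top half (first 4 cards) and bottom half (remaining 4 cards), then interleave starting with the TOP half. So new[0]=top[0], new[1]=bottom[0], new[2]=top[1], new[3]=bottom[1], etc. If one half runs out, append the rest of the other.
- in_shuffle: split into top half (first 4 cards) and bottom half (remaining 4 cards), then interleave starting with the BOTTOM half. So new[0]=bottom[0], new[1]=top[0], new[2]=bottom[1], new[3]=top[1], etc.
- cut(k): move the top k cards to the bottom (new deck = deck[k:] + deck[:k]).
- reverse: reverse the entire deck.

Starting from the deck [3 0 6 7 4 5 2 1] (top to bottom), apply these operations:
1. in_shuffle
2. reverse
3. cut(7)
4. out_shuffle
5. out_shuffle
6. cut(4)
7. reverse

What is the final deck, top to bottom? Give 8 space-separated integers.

Answer: 5 2 1 4 3 0 6 7

Derivation:
After op 1 (in_shuffle): [4 3 5 0 2 6 1 7]
After op 2 (reverse): [7 1 6 2 0 5 3 4]
After op 3 (cut(7)): [4 7 1 6 2 0 5 3]
After op 4 (out_shuffle): [4 2 7 0 1 5 6 3]
After op 5 (out_shuffle): [4 1 2 5 7 6 0 3]
After op 6 (cut(4)): [7 6 0 3 4 1 2 5]
After op 7 (reverse): [5 2 1 4 3 0 6 7]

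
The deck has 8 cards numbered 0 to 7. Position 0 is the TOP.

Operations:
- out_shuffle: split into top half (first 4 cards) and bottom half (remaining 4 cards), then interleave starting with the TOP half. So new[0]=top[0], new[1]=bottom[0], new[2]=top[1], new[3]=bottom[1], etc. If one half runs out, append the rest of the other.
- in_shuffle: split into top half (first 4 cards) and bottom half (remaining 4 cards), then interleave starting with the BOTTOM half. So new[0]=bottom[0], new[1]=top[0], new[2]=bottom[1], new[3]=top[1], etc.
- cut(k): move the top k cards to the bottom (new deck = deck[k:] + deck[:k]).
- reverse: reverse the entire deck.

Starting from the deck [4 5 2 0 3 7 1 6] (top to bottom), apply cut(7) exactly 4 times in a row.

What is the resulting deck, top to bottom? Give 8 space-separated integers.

After op 1 (cut(7)): [6 4 5 2 0 3 7 1]
After op 2 (cut(7)): [1 6 4 5 2 0 3 7]
After op 3 (cut(7)): [7 1 6 4 5 2 0 3]
After op 4 (cut(7)): [3 7 1 6 4 5 2 0]

Answer: 3 7 1 6 4 5 2 0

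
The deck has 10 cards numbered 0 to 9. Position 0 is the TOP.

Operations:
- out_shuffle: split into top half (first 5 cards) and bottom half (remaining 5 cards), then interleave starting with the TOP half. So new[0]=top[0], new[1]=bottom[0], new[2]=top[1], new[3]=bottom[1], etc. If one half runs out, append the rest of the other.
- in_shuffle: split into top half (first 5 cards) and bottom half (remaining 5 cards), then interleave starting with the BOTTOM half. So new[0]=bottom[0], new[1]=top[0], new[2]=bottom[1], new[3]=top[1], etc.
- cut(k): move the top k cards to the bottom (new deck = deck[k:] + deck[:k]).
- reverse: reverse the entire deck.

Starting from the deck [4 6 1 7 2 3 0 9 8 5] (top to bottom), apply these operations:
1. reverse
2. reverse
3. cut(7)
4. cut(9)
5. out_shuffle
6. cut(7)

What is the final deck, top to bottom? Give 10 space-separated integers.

Answer: 2 4 3 0 6 9 1 8 7 5

Derivation:
After op 1 (reverse): [5 8 9 0 3 2 7 1 6 4]
After op 2 (reverse): [4 6 1 7 2 3 0 9 8 5]
After op 3 (cut(7)): [9 8 5 4 6 1 7 2 3 0]
After op 4 (cut(9)): [0 9 8 5 4 6 1 7 2 3]
After op 5 (out_shuffle): [0 6 9 1 8 7 5 2 4 3]
After op 6 (cut(7)): [2 4 3 0 6 9 1 8 7 5]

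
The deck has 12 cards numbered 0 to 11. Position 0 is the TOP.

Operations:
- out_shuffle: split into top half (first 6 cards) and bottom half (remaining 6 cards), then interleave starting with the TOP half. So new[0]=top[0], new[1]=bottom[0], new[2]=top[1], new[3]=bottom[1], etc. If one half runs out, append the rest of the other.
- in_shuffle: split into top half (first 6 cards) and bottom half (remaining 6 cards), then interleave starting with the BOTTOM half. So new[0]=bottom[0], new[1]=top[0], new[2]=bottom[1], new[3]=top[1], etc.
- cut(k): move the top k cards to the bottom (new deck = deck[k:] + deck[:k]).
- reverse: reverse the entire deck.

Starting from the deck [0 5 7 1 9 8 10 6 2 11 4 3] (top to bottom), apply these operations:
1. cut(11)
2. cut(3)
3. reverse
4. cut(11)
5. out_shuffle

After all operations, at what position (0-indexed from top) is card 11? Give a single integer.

After op 1 (cut(11)): [3 0 5 7 1 9 8 10 6 2 11 4]
After op 2 (cut(3)): [7 1 9 8 10 6 2 11 4 3 0 5]
After op 3 (reverse): [5 0 3 4 11 2 6 10 8 9 1 7]
After op 4 (cut(11)): [7 5 0 3 4 11 2 6 10 8 9 1]
After op 5 (out_shuffle): [7 2 5 6 0 10 3 8 4 9 11 1]
Card 11 is at position 10.

Answer: 10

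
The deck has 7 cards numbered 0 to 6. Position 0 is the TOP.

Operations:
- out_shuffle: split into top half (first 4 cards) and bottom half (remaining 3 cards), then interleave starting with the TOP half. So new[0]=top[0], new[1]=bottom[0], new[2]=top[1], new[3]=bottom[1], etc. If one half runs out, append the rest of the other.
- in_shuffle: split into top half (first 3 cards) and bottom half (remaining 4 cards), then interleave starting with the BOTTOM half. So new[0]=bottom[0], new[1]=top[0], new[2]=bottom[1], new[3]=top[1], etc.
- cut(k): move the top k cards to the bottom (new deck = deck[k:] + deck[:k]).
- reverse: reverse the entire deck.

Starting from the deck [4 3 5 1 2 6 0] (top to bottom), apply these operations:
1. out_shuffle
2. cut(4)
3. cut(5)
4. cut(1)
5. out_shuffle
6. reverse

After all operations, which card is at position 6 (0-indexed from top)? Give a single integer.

After op 1 (out_shuffle): [4 2 3 6 5 0 1]
After op 2 (cut(4)): [5 0 1 4 2 3 6]
After op 3 (cut(5)): [3 6 5 0 1 4 2]
After op 4 (cut(1)): [6 5 0 1 4 2 3]
After op 5 (out_shuffle): [6 4 5 2 0 3 1]
After op 6 (reverse): [1 3 0 2 5 4 6]
Position 6: card 6.

Answer: 6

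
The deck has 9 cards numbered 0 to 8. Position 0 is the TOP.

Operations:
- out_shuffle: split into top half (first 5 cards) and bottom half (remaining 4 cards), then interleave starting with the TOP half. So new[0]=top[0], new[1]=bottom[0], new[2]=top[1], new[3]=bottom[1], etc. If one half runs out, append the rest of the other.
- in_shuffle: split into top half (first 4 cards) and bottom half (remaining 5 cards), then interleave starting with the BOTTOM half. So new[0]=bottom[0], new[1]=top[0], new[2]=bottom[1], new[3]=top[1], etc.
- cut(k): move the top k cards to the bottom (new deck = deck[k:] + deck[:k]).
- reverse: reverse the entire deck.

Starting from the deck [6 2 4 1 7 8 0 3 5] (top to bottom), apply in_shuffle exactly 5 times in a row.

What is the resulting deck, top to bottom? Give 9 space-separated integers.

After op 1 (in_shuffle): [7 6 8 2 0 4 3 1 5]
After op 2 (in_shuffle): [0 7 4 6 3 8 1 2 5]
After op 3 (in_shuffle): [3 0 8 7 1 4 2 6 5]
After op 4 (in_shuffle): [1 3 4 0 2 8 6 7 5]
After op 5 (in_shuffle): [2 1 8 3 6 4 7 0 5]

Answer: 2 1 8 3 6 4 7 0 5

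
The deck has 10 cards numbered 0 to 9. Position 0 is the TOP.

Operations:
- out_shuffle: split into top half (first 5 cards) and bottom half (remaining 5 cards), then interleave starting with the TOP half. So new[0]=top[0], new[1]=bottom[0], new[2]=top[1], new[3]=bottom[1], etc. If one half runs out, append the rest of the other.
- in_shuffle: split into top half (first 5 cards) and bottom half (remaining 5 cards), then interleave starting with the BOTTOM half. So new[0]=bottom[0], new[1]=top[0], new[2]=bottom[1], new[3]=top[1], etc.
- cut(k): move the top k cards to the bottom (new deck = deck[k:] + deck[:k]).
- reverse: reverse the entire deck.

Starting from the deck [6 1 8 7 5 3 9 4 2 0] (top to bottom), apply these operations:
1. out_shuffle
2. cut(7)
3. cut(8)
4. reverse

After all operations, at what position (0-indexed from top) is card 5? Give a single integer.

After op 1 (out_shuffle): [6 3 1 9 8 4 7 2 5 0]
After op 2 (cut(7)): [2 5 0 6 3 1 9 8 4 7]
After op 3 (cut(8)): [4 7 2 5 0 6 3 1 9 8]
After op 4 (reverse): [8 9 1 3 6 0 5 2 7 4]
Card 5 is at position 6.

Answer: 6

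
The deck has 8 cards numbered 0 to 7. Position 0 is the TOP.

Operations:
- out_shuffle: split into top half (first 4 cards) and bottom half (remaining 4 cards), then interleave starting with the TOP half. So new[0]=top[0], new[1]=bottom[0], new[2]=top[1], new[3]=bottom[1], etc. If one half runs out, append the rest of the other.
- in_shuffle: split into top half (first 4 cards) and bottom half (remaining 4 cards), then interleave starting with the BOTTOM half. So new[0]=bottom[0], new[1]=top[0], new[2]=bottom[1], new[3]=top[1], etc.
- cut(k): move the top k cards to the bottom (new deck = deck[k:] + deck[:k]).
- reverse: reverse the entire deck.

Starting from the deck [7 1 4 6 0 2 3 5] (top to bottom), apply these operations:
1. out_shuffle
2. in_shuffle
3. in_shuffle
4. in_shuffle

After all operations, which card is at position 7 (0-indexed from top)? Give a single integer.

Answer: 7

Derivation:
After op 1 (out_shuffle): [7 0 1 2 4 3 6 5]
After op 2 (in_shuffle): [4 7 3 0 6 1 5 2]
After op 3 (in_shuffle): [6 4 1 7 5 3 2 0]
After op 4 (in_shuffle): [5 6 3 4 2 1 0 7]
Position 7: card 7.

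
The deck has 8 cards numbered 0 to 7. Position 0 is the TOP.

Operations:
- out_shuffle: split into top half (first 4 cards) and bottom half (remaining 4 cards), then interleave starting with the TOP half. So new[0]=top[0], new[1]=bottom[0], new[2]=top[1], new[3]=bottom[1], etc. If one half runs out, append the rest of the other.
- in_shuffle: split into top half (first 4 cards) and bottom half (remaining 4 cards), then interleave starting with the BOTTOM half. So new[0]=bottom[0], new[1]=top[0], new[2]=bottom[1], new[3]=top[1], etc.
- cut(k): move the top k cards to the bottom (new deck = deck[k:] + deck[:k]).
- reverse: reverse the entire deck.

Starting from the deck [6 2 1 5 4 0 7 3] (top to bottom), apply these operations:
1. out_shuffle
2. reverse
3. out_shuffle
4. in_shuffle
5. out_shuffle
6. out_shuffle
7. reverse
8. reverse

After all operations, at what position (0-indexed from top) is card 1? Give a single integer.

After op 1 (out_shuffle): [6 4 2 0 1 7 5 3]
After op 2 (reverse): [3 5 7 1 0 2 4 6]
After op 3 (out_shuffle): [3 0 5 2 7 4 1 6]
After op 4 (in_shuffle): [7 3 4 0 1 5 6 2]
After op 5 (out_shuffle): [7 1 3 5 4 6 0 2]
After op 6 (out_shuffle): [7 4 1 6 3 0 5 2]
After op 7 (reverse): [2 5 0 3 6 1 4 7]
After op 8 (reverse): [7 4 1 6 3 0 5 2]
Card 1 is at position 2.

Answer: 2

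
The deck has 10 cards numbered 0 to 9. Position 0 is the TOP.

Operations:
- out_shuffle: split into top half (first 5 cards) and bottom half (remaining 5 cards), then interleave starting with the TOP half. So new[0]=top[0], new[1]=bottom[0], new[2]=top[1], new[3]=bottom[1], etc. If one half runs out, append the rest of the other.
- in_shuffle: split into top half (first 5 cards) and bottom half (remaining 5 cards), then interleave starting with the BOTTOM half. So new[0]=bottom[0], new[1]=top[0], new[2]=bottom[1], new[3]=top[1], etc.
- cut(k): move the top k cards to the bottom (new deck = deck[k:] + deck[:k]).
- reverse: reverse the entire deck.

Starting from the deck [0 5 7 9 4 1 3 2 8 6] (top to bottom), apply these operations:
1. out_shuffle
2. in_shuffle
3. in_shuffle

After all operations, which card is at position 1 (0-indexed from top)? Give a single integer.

After op 1 (out_shuffle): [0 1 5 3 7 2 9 8 4 6]
After op 2 (in_shuffle): [2 0 9 1 8 5 4 3 6 7]
After op 3 (in_shuffle): [5 2 4 0 3 9 6 1 7 8]
Position 1: card 2.

Answer: 2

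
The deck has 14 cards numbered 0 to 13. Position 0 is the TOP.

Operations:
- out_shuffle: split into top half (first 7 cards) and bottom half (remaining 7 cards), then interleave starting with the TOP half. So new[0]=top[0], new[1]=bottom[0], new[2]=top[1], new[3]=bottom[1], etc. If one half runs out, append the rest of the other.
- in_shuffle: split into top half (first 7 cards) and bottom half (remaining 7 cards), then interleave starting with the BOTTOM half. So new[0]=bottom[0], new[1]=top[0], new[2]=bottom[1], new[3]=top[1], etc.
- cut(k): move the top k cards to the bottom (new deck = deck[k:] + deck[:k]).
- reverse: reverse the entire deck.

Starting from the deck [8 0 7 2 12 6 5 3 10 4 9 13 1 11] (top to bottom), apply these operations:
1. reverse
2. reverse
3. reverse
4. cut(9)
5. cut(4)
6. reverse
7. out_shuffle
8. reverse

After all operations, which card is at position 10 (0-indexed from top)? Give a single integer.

After op 1 (reverse): [11 1 13 9 4 10 3 5 6 12 2 7 0 8]
After op 2 (reverse): [8 0 7 2 12 6 5 3 10 4 9 13 1 11]
After op 3 (reverse): [11 1 13 9 4 10 3 5 6 12 2 7 0 8]
After op 4 (cut(9)): [12 2 7 0 8 11 1 13 9 4 10 3 5 6]
After op 5 (cut(4)): [8 11 1 13 9 4 10 3 5 6 12 2 7 0]
After op 6 (reverse): [0 7 2 12 6 5 3 10 4 9 13 1 11 8]
After op 7 (out_shuffle): [0 10 7 4 2 9 12 13 6 1 5 11 3 8]
After op 8 (reverse): [8 3 11 5 1 6 13 12 9 2 4 7 10 0]
Position 10: card 4.

Answer: 4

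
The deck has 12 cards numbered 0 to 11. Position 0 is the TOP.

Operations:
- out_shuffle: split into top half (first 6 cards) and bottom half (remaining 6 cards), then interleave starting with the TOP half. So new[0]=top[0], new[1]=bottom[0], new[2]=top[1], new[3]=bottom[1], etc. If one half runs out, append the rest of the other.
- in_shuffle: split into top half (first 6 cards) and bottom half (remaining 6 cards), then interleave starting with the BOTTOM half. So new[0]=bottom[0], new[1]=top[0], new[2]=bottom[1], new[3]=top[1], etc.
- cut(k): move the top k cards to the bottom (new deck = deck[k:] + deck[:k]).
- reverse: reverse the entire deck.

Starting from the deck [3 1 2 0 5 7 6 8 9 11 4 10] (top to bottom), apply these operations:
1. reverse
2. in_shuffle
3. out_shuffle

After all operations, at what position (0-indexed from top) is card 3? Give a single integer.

Answer: 9

Derivation:
After op 1 (reverse): [10 4 11 9 8 6 7 5 0 2 1 3]
After op 2 (in_shuffle): [7 10 5 4 0 11 2 9 1 8 3 6]
After op 3 (out_shuffle): [7 2 10 9 5 1 4 8 0 3 11 6]
Card 3 is at position 9.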